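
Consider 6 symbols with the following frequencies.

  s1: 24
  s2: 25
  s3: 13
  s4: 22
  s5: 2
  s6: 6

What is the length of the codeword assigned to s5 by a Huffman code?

4

Repeatedly merge the two smallest:
merge s5(2) and s6(6): 8
merge 8 and s3(13): 21
merge 21 and s4(22): 43
merge s1(24) and s2(25): 49
merge 43 and 49: 92
The subtree containing s5 is merged 4 times, so code length = 4.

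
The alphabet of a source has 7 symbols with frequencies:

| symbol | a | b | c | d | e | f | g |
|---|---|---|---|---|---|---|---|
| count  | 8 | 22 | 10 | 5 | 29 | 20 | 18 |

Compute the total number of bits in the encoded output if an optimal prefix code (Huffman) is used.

298

Build the Huffman tree bottom-up:
merge d(5) and a(8): 13
merge c(10) and 13: 23
merge g(18) and f(20): 38
merge b(22) and 23: 45
merge e(29) and 38: 67
merge 45 and 67: 112
The encoded length is the sum of every internal node's weight: 13 + 23 + 38 + 45 + 67 + 112 = 298 bits.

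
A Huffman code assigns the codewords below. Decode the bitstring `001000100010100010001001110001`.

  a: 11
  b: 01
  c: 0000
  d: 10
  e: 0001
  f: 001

feebeefae

Read left to right; each codeword is recognised as soon as it completes (prefix code):
  001→f | 0001→e | 0001→e | 01→b | 0001→e | 0001→e | 001→f | 11→a | 0001→e
Decoded message: feebeefae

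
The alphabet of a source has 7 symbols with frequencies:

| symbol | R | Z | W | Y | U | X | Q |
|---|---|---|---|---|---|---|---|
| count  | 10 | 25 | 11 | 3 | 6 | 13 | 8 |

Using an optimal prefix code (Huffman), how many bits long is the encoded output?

199

Build the Huffman tree bottom-up:
merge Y(3) and U(6): 9
merge Q(8) and 9: 17
merge R(10) and W(11): 21
merge X(13) and 17: 30
merge 21 and Z(25): 46
merge 30 and 46: 76
Total encoded bits = sum of merged weights = 9 + 17 + 21 + 30 + 46 + 76 = 199.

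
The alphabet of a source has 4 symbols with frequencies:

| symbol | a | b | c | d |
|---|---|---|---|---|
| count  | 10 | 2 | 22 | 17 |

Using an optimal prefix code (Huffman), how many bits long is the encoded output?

92

Greedily combine the two least-frequent nodes:
b(2) + a(10) → 12
12 + d(17) → 29
c(22) + 29 → 51
Total encoded bits = sum of merged weights = 12 + 29 + 51 = 92.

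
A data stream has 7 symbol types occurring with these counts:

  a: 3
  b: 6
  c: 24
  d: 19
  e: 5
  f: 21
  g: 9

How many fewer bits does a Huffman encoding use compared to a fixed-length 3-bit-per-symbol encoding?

42

Fixed-length: 3 bits × 87 symbols = 261 bits.
Huffman merges:
a(3) + e(5) → 8
b(6) + 8 → 14
g(9) + 14 → 23
d(19) + f(21) → 40
23 + c(24) → 47
40 + 47 → 87
Huffman total = 8 + 14 + 23 + 40 + 47 + 87 = 219 bits.
Saving = 261 − 219 = 42 bits.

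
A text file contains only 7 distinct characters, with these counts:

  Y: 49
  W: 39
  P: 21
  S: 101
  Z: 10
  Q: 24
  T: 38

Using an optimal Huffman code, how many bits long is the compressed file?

Greedily combine the two least-frequent nodes:
Z(10) + P(21) → 31
Q(24) + 31 → 55
T(38) + W(39) → 77
Y(49) + 55 → 104
77 + S(101) → 178
104 + 178 → 282
The encoded length is the sum of every internal node's weight: 31 + 55 + 77 + 104 + 178 + 282 = 727 bits.

727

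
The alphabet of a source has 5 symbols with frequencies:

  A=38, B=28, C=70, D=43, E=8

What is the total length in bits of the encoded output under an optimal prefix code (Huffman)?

410

Greedily combine the two least-frequent nodes:
E(8) + B(28) → 36
36 + A(38) → 74
D(43) + C(70) → 113
74 + 113 → 187
Total encoded bits = sum of merged weights = 36 + 74 + 113 + 187 = 410.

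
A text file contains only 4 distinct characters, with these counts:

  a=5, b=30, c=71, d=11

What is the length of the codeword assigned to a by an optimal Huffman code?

Build the tree from the bottom:
combine a(5), d(11) → 16
combine 16, b(30) → 46
combine 46, c(71) → 117
The subtree containing a is merged 3 times, so code length = 3.

3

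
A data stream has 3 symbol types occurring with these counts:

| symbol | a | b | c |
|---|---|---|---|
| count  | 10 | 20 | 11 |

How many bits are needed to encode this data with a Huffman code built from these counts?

Merge the two smallest weights repeatedly:
merge a(10) and c(11): 21
merge b(20) and 21: 41
Each symbol's bit-cost is frequency × depth; summing gives 62 bits (equivalently 21 + 41).

62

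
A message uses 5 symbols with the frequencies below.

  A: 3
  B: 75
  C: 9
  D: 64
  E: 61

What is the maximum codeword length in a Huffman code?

Merge the two lowest-weight nodes at each step:
merge A(3) and C(9): 12
merge 12 and E(61): 73
merge D(64) and 73: 137
merge B(75) and 137: 212
The rarest symbols sit at the bottom; the longest codeword is 4 bits.

4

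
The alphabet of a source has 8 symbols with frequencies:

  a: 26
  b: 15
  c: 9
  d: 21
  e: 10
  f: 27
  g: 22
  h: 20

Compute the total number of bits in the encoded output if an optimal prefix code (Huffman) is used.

442

Merge the two smallest weights repeatedly:
combine c(9), e(10) → 19
combine b(15), 19 → 34
combine h(20), d(21) → 41
combine g(22), a(26) → 48
combine f(27), 34 → 61
combine 41, 48 → 89
combine 61, 89 → 150
The encoded length is the sum of every internal node's weight: 19 + 34 + 41 + 48 + 61 + 89 + 150 = 442 bits.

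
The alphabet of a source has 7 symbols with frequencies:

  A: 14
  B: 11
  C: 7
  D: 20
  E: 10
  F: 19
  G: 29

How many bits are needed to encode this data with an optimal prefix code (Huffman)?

298

Merge the two smallest weights repeatedly:
merge C(7) and E(10): 17
merge B(11) and A(14): 25
merge 17 and F(19): 36
merge D(20) and 25: 45
merge G(29) and 36: 65
merge 45 and 65: 110
Each symbol's bit-cost is frequency × depth; summing gives 298 bits (equivalently 17 + 25 + 36 + 45 + 65 + 110).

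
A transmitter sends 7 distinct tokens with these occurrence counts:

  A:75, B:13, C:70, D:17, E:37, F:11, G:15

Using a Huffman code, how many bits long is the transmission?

588

Greedily combine the two least-frequent nodes:
combine F(11), B(13) → 24
combine G(15), D(17) → 32
combine 24, 32 → 56
combine E(37), 56 → 93
combine C(70), A(75) → 145
combine 93, 145 → 238
The encoded length is the sum of every internal node's weight: 24 + 32 + 56 + 93 + 145 + 238 = 588 bits.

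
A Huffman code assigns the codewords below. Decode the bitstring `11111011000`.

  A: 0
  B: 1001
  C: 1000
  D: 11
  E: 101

Read left to right; each codeword is recognised as soon as it completes (prefix code):
  11→D | 11→D | 101→E | 1000→C
Decoded message: DDEC

DDEC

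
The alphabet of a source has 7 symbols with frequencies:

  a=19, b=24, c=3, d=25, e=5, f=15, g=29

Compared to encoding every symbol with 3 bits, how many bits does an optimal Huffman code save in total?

Fixed-length: 3 bits × 120 symbols = 360 bits.
Huffman merges:
combine c(3), e(5) → 8
combine 8, f(15) → 23
combine a(19), 23 → 42
combine b(24), d(25) → 49
combine g(29), 42 → 71
combine 49, 71 → 120
Huffman total = 8 + 23 + 42 + 49 + 71 + 120 = 313 bits.
Saving = 360 − 313 = 47 bits.

47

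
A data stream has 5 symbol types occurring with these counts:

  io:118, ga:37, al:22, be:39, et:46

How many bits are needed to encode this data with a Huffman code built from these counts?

Greedily combine the two least-frequent nodes:
al(22) + ga(37) → 59
be(39) + et(46) → 85
59 + 85 → 144
io(118) + 144 → 262
Each symbol's bit-cost is frequency × depth; summing gives 550 bits (equivalently 59 + 85 + 144 + 262).

550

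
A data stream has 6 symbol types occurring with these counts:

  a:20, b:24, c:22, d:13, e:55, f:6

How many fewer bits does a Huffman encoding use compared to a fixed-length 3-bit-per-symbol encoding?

Fixed-length: 3 bits × 140 symbols = 420 bits.
Huffman merges:
merge f(6) and d(13): 19
merge 19 and a(20): 39
merge c(22) and b(24): 46
merge 39 and 46: 85
merge e(55) and 85: 140
Huffman total = 19 + 39 + 46 + 85 + 140 = 329 bits.
Saving = 420 − 329 = 91 bits.

91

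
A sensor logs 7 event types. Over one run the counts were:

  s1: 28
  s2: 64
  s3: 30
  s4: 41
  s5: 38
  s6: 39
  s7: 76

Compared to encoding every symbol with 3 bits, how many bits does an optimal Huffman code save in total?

Fixed-length: 3 bits × 316 symbols = 948 bits.
Huffman merges:
merge s1(28) and s3(30): 58
merge s5(38) and s6(39): 77
merge s4(41) and 58: 99
merge s2(64) and s7(76): 140
merge 77 and 99: 176
merge 140 and 176: 316
Huffman total = 58 + 77 + 99 + 140 + 176 + 316 = 866 bits.
Saving = 948 − 866 = 82 bits.

82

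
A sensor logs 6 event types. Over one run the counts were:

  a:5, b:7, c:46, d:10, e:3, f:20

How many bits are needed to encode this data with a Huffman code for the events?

Greedily combine the two least-frequent nodes:
merge e(3) and a(5): 8
merge b(7) and 8: 15
merge d(10) and 15: 25
merge f(20) and 25: 45
merge 45 and c(46): 91
Total encoded bits = sum of merged weights = 8 + 15 + 25 + 45 + 91 = 184.

184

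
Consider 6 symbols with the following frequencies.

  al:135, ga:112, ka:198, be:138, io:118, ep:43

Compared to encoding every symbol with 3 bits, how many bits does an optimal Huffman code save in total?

Fixed-length: 3 bits × 744 symbols = 2232 bits.
Huffman merges:
ep(43) + ga(112) → 155
io(118) + al(135) → 253
be(138) + 155 → 293
ka(198) + 253 → 451
293 + 451 → 744
Huffman total = 155 + 253 + 293 + 451 + 744 = 1896 bits.
Saving = 2232 − 1896 = 336 bits.

336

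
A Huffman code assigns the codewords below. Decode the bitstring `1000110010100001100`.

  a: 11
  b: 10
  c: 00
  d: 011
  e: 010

Read left to right; each codeword is recognised as soon as it completes (prefix code):
  10→b | 00→c | 11→a | 00→c | 10→b | 10→b | 00→c | 011→d | 00→c
Decoded message: bcacbbcdc

bcacbbcdc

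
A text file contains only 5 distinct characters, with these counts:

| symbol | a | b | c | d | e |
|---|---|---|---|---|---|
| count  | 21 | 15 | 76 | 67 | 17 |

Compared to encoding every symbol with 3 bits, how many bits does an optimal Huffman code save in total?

Fixed-length: 3 bits × 196 symbols = 588 bits.
Huffman merges:
combine b(15), e(17) → 32
combine a(21), 32 → 53
combine 53, d(67) → 120
combine c(76), 120 → 196
Huffman total = 32 + 53 + 120 + 196 = 401 bits.
Saving = 588 − 401 = 187 bits.

187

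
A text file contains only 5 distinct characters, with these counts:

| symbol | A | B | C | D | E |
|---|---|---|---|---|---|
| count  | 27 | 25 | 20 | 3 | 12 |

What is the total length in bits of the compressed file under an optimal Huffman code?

Build the Huffman tree bottom-up:
D(3) + E(12) → 15
15 + C(20) → 35
B(25) + A(27) → 52
35 + 52 → 87
The encoded length is the sum of every internal node's weight: 15 + 35 + 52 + 87 = 189 bits.

189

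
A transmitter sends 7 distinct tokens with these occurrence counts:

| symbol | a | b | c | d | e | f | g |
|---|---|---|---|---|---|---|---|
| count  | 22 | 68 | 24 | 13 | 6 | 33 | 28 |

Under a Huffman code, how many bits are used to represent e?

Huffman merges, smallest pair first:
merge e(6) and d(13): 19
merge 19 and a(22): 41
merge c(24) and g(28): 52
merge f(33) and 41: 74
merge 52 and b(68): 120
merge 74 and 120: 194
e sits 4 levels below the root, so its codeword is 4 bits.

4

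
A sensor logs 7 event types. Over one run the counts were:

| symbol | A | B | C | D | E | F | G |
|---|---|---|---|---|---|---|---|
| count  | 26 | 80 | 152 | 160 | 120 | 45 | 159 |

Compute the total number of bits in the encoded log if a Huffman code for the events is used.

Merge the two smallest weights repeatedly:
merge A(26) and F(45): 71
merge 71 and B(80): 151
merge E(120) and 151: 271
merge C(152) and G(159): 311
merge D(160) and 271: 431
merge 311 and 431: 742
Total encoded bits = sum of merged weights = 71 + 151 + 271 + 311 + 431 + 742 = 1977.

1977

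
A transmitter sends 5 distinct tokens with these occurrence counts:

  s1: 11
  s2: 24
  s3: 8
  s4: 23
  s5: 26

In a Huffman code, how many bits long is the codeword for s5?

2

Repeatedly merge the two smallest:
combine s3(8), s1(11) → 19
combine 19, s4(23) → 42
combine s2(24), s5(26) → 50
combine 42, 50 → 92
The subtree containing s5 is merged 2 times, so code length = 2.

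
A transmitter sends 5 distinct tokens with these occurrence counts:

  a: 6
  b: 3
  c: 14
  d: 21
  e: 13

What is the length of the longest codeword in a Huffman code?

3

Merge the two lowest-weight nodes at each step:
merge b(3) and a(6): 9
merge 9 and e(13): 22
merge c(14) and d(21): 35
merge 22 and 35: 57
Maximum depth reached is 3.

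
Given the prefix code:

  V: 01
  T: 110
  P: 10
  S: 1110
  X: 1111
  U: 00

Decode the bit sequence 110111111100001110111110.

Read left to right; each codeword is recognised as soon as it completes (prefix code):
  110→T | 1111→X | 1110→S | 00→U | 01→V | 110→T | 1111→X | 10→P
Decoded message: TXSUVTXP

TXSUVTXP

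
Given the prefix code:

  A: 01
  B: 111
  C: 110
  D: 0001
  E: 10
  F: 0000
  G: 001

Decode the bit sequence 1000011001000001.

EDEAFA

Read left to right; each codeword is recognised as soon as it completes (prefix code):
  10→E | 0001→D | 10→E | 01→A | 0000→F | 01→A
Decoded message: EDEAFA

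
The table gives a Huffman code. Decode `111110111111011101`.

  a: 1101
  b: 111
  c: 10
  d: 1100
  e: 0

babaa

Read left to right; each codeword is recognised as soon as it completes (prefix code):
  111→b | 1101→a | 111→b | 1101→a | 1101→a
Decoded message: babaa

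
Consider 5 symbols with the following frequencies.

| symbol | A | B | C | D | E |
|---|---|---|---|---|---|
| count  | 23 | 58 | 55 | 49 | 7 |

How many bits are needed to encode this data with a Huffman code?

Merge the two smallest weights repeatedly:
merge E(7) and A(23): 30
merge 30 and D(49): 79
merge C(55) and B(58): 113
merge 79 and 113: 192
Each symbol's bit-cost is frequency × depth; summing gives 414 bits (equivalently 30 + 79 + 113 + 192).

414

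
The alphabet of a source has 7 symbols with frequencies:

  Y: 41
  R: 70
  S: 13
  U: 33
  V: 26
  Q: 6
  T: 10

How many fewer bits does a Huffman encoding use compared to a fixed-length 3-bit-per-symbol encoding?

Fixed-length: 3 bits × 199 symbols = 597 bits.
Huffman merges:
combine Q(6), T(10) → 16
combine S(13), 16 → 29
combine V(26), 29 → 55
combine U(33), Y(41) → 74
combine 55, R(70) → 125
combine 74, 125 → 199
Huffman total = 16 + 29 + 55 + 74 + 125 + 199 = 498 bits.
Saving = 597 − 498 = 99 bits.

99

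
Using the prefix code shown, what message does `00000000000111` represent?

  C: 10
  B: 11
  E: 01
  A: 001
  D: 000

Read left to right; each codeword is recognised as soon as it completes (prefix code):
  000→D | 000→D | 000→D | 001→A | 11→B
Decoded message: DDDAB

DDDAB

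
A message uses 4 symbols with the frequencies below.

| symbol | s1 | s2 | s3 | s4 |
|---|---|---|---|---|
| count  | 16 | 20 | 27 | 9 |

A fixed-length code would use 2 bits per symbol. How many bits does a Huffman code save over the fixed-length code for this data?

2

Fixed-length: 2 bits × 72 symbols = 144 bits.
Huffman merges:
combine s4(9), s1(16) → 25
combine s2(20), 25 → 45
combine s3(27), 45 → 72
Huffman total = 25 + 45 + 72 = 142 bits.
Saving = 144 − 142 = 2 bits.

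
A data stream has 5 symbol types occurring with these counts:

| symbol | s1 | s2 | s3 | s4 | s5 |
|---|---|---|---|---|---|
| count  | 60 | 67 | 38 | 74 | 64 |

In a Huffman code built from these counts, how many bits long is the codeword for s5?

2

Huffman merges, smallest pair first:
s3(38) + s1(60) → 98
s5(64) + s2(67) → 131
s4(74) + 98 → 172
131 + 172 → 303
s5's leaf is at depth 2, giving a 2-bit codeword.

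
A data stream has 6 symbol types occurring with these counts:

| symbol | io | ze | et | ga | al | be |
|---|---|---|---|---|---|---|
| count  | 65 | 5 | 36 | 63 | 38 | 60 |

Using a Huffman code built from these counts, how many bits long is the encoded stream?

Merge the two smallest weights repeatedly:
merge ze(5) and et(36): 41
merge al(38) and 41: 79
merge be(60) and ga(63): 123
merge io(65) and 79: 144
merge 123 and 144: 267
Total encoded bits = sum of merged weights = 41 + 79 + 123 + 144 + 267 = 654.

654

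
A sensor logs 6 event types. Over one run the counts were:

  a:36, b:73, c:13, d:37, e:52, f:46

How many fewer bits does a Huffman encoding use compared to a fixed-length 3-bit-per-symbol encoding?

Fixed-length: 3 bits × 257 symbols = 771 bits.
Huffman merges:
merge c(13) and a(36): 49
merge d(37) and f(46): 83
merge 49 and e(52): 101
merge b(73) and 83: 156
merge 101 and 156: 257
Huffman total = 49 + 83 + 101 + 156 + 257 = 646 bits.
Saving = 771 − 646 = 125 bits.

125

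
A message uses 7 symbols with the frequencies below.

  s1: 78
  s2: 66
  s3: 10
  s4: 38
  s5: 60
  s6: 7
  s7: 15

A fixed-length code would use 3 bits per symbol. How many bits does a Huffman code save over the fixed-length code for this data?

Fixed-length: 3 bits × 274 symbols = 822 bits.
Huffman merges:
combine s6(7), s3(10) → 17
combine s7(15), 17 → 32
combine 32, s4(38) → 70
combine s5(60), s2(66) → 126
combine 70, s1(78) → 148
combine 126, 148 → 274
Huffman total = 17 + 32 + 70 + 126 + 148 + 274 = 667 bits.
Saving = 822 − 667 = 155 bits.

155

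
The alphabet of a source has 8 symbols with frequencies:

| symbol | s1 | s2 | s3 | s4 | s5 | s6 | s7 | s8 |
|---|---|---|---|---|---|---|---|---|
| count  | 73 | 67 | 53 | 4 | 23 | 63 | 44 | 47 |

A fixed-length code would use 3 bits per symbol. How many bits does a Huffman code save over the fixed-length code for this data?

46

Fixed-length: 3 bits × 374 symbols = 1122 bits.
Huffman merges:
merge s4(4) and s5(23): 27
merge 27 and s7(44): 71
merge s8(47) and s3(53): 100
merge s6(63) and s2(67): 130
merge 71 and s1(73): 144
merge 100 and 130: 230
merge 144 and 230: 374
Huffman total = 27 + 71 + 100 + 130 + 144 + 230 + 374 = 1076 bits.
Saving = 1122 − 1076 = 46 bits.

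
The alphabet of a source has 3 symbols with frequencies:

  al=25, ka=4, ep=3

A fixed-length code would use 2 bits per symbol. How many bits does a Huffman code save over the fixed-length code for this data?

25

Fixed-length: 2 bits × 32 symbols = 64 bits.
Huffman merges:
combine ep(3), ka(4) → 7
combine 7, al(25) → 32
Huffman total = 7 + 32 = 39 bits.
Saving = 64 − 39 = 25 bits.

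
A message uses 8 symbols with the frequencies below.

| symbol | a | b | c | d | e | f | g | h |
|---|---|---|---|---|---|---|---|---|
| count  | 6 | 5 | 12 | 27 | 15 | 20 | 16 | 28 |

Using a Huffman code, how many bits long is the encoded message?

366

Greedily combine the two least-frequent nodes:
combine b(5), a(6) → 11
combine 11, c(12) → 23
combine e(15), g(16) → 31
combine f(20), 23 → 43
combine d(27), h(28) → 55
combine 31, 43 → 74
combine 55, 74 → 129
Total encoded bits = sum of merged weights = 11 + 23 + 31 + 43 + 55 + 74 + 129 = 366.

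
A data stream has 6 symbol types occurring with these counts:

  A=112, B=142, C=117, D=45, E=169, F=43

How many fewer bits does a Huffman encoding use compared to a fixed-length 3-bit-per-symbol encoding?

Fixed-length: 3 bits × 628 symbols = 1884 bits.
Huffman merges:
combine F(43), D(45) → 88
combine 88, A(112) → 200
combine C(117), B(142) → 259
combine E(169), 200 → 369
combine 259, 369 → 628
Huffman total = 88 + 200 + 259 + 369 + 628 = 1544 bits.
Saving = 1884 − 1544 = 340 bits.

340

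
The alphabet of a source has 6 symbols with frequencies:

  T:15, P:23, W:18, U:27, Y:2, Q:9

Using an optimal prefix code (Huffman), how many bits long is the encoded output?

225

Merge the two smallest weights repeatedly:
merge Y(2) and Q(9): 11
merge 11 and T(15): 26
merge W(18) and P(23): 41
merge 26 and U(27): 53
merge 41 and 53: 94
The encoded length is the sum of every internal node's weight: 11 + 26 + 41 + 53 + 94 = 225 bits.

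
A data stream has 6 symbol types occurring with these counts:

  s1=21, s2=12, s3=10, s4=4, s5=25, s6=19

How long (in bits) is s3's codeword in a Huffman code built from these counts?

Build the tree from the bottom:
merge s4(4) and s3(10): 14
merge s2(12) and 14: 26
merge s6(19) and s1(21): 40
merge s5(25) and 26: 51
merge 40 and 51: 91
The subtree containing s3 is merged 4 times, so code length = 4.

4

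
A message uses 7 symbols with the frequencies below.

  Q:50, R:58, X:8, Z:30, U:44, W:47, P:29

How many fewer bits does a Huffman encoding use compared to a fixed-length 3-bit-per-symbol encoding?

71

Fixed-length: 3 bits × 266 symbols = 798 bits.
Huffman merges:
combine X(8), P(29) → 37
combine Z(30), 37 → 67
combine U(44), W(47) → 91
combine Q(50), R(58) → 108
combine 67, 91 → 158
combine 108, 158 → 266
Huffman total = 37 + 67 + 91 + 108 + 158 + 266 = 727 bits.
Saving = 798 − 727 = 71 bits.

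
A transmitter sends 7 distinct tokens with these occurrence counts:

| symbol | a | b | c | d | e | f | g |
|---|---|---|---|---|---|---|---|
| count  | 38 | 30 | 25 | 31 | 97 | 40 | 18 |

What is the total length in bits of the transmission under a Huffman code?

Greedily combine the two least-frequent nodes:
g(18) + c(25) → 43
b(30) + d(31) → 61
a(38) + f(40) → 78
43 + 61 → 104
78 + e(97) → 175
104 + 175 → 279
Total encoded bits = sum of merged weights = 43 + 61 + 78 + 104 + 175 + 279 = 740.

740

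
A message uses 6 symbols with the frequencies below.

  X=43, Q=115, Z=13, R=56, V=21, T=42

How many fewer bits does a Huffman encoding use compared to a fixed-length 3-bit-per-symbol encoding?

196

Fixed-length: 3 bits × 290 symbols = 870 bits.
Huffman merges:
combine Z(13), V(21) → 34
combine 34, T(42) → 76
combine X(43), R(56) → 99
combine 76, 99 → 175
combine Q(115), 175 → 290
Huffman total = 34 + 76 + 99 + 175 + 290 = 674 bits.
Saving = 870 − 674 = 196 bits.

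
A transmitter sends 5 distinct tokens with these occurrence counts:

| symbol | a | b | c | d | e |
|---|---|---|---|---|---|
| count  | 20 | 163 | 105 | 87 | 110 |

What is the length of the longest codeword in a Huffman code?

3

Merge the two lowest-weight nodes at each step:
a(20) + d(87) → 107
c(105) + 107 → 212
e(110) + b(163) → 273
212 + 273 → 485
The rarest symbols sit at the bottom; the longest codeword is 3 bits.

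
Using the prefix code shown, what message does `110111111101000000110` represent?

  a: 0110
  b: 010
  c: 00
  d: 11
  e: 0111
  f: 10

deddbcca

Read left to right; each codeword is recognised as soon as it completes (prefix code):
  11→d | 0111→e | 11→d | 11→d | 010→b | 00→c | 00→c | 0110→a
Decoded message: deddbcca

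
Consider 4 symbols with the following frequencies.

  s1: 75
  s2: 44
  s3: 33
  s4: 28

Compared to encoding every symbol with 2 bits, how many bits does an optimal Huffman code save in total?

Fixed-length: 2 bits × 180 symbols = 360 bits.
Huffman merges:
combine s4(28), s3(33) → 61
combine s2(44), 61 → 105
combine s1(75), 105 → 180
Huffman total = 61 + 105 + 180 = 346 bits.
Saving = 360 − 346 = 14 bits.

14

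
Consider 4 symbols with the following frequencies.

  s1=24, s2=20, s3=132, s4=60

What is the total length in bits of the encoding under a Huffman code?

384

Greedily combine the two least-frequent nodes:
s2(20) + s1(24) → 44
44 + s4(60) → 104
104 + s3(132) → 236
Total encoded bits = sum of merged weights = 44 + 104 + 236 = 384.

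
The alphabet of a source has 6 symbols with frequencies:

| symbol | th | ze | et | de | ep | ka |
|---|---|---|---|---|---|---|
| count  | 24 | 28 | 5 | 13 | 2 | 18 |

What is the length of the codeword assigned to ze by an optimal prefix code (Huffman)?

2

Huffman merges, smallest pair first:
ep(2) + et(5) → 7
7 + de(13) → 20
ka(18) + 20 → 38
th(24) + ze(28) → 52
38 + 52 → 90
ze sits 2 levels below the root, so its codeword is 2 bits.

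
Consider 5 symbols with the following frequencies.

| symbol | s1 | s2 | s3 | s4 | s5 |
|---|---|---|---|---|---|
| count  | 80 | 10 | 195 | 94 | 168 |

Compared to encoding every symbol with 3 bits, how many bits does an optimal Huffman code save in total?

Fixed-length: 3 bits × 547 symbols = 1641 bits.
Huffman merges:
combine s2(10), s1(80) → 90
combine 90, s4(94) → 184
combine s5(168), 184 → 352
combine s3(195), 352 → 547
Huffman total = 90 + 184 + 352 + 547 = 1173 bits.
Saving = 1641 − 1173 = 468 bits.

468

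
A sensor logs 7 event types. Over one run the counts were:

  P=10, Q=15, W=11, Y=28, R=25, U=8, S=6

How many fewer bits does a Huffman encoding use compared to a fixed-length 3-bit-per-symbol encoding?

39

Fixed-length: 3 bits × 103 symbols = 309 bits.
Huffman merges:
combine S(6), U(8) → 14
combine P(10), W(11) → 21
combine 14, Q(15) → 29
combine 21, R(25) → 46
combine Y(28), 29 → 57
combine 46, 57 → 103
Huffman total = 14 + 21 + 29 + 46 + 57 + 103 = 270 bits.
Saving = 309 − 270 = 39 bits.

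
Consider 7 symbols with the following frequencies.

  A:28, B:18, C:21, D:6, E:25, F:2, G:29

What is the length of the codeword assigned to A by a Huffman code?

Huffman merges, smallest pair first:
merge F(2) and D(6): 8
merge 8 and B(18): 26
merge C(21) and E(25): 46
merge 26 and A(28): 54
merge G(29) and 46: 75
merge 54 and 75: 129
A's leaf is at depth 2, giving a 2-bit codeword.

2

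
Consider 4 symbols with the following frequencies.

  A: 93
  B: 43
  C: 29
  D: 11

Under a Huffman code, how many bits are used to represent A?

Huffman merges, smallest pair first:
D(11) + C(29) → 40
40 + B(43) → 83
83 + A(93) → 176
A is merged only at the final step, so code length = 1.

1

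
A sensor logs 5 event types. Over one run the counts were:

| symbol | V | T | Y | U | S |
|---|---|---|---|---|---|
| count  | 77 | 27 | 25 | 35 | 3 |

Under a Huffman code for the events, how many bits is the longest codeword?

Merge the two lowest-weight nodes at each step:
combine S(3), Y(25) → 28
combine T(27), 28 → 55
combine U(35), 55 → 90
combine V(77), 90 → 167
Maximum depth reached is 4.

4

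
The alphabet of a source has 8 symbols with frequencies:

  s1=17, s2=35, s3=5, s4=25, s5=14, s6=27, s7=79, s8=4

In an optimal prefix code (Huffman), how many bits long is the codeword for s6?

3

Repeatedly merge the two smallest:
s8(4) + s3(5) → 9
9 + s5(14) → 23
s1(17) + 23 → 40
s4(25) + s6(27) → 52
s2(35) + 40 → 75
52 + 75 → 127
s7(79) + 127 → 206
The subtree containing s6 is merged 3 times, so code length = 3.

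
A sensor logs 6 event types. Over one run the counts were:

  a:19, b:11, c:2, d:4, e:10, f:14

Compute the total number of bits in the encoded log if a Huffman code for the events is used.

Merge the two smallest weights repeatedly:
c(2) + d(4) → 6
6 + e(10) → 16
b(11) + f(14) → 25
16 + a(19) → 35
25 + 35 → 60
The encoded length is the sum of every internal node's weight: 6 + 16 + 25 + 35 + 60 = 142 bits.

142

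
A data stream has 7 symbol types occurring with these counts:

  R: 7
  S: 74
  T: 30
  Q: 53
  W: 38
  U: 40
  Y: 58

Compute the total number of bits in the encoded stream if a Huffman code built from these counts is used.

805

Build the Huffman tree bottom-up:
merge R(7) and T(30): 37
merge 37 and W(38): 75
merge U(40) and Q(53): 93
merge Y(58) and S(74): 132
merge 75 and 93: 168
merge 132 and 168: 300
Total encoded bits = sum of merged weights = 37 + 75 + 93 + 132 + 168 + 300 = 805.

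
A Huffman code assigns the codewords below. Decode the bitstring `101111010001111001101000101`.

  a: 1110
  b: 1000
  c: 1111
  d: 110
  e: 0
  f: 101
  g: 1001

Read left to right; each codeword is recognised as soon as it completes (prefix code):
  101→f | 1110→a | 1000→b | 1111→c | 0→e | 0→e | 110→d | 1000→b | 101→f
Decoded message: fabceedbf

fabceedbf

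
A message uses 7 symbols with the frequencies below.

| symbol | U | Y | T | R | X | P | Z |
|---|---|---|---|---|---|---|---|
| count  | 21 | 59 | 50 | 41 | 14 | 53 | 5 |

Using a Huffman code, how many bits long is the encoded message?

626

Build the Huffman tree bottom-up:
combine Z(5), X(14) → 19
combine 19, U(21) → 40
combine 40, R(41) → 81
combine T(50), P(53) → 103
combine Y(59), 81 → 140
combine 103, 140 → 243
Each symbol's bit-cost is frequency × depth; summing gives 626 bits (equivalently 19 + 40 + 81 + 103 + 140 + 243).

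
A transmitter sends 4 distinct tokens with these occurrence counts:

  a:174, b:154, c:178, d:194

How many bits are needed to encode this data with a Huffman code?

Greedily combine the two least-frequent nodes:
merge b(154) and a(174): 328
merge c(178) and d(194): 372
merge 328 and 372: 700
Total encoded bits = sum of merged weights = 328 + 372 + 700 = 1400.

1400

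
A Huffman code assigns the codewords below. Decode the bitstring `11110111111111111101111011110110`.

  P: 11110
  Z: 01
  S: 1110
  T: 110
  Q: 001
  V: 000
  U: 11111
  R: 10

PUUSPPT

Read left to right; each codeword is recognised as soon as it completes (prefix code):
  11110→P | 11111→U | 11111→U | 1110→S | 11110→P | 11110→P | 110→T
Decoded message: PUUSPPT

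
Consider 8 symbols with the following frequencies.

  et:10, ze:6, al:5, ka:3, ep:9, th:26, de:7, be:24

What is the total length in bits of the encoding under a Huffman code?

241

Build the Huffman tree bottom-up:
merge ka(3) and al(5): 8
merge ze(6) and de(7): 13
merge 8 and ep(9): 17
merge et(10) and 13: 23
merge 17 and 23: 40
merge be(24) and th(26): 50
merge 40 and 50: 90
The encoded length is the sum of every internal node's weight: 8 + 13 + 17 + 23 + 40 + 50 + 90 = 241 bits.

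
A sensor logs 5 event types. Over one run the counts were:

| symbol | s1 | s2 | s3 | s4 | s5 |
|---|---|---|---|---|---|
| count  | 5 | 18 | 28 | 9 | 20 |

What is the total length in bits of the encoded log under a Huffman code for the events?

Greedily combine the two least-frequent nodes:
merge s1(5) and s4(9): 14
merge 14 and s2(18): 32
merge s5(20) and s3(28): 48
merge 32 and 48: 80
Total encoded bits = sum of merged weights = 14 + 32 + 48 + 80 = 174.

174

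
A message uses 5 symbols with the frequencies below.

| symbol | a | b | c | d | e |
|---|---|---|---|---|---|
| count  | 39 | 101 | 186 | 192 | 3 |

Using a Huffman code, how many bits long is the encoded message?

Greedily combine the two least-frequent nodes:
e(3) + a(39) → 42
42 + b(101) → 143
143 + c(186) → 329
d(192) + 329 → 521
The encoded length is the sum of every internal node's weight: 42 + 143 + 329 + 521 = 1035 bits.

1035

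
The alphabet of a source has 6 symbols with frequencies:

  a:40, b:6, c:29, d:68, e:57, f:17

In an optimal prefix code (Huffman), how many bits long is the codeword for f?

Build the tree from the bottom:
merge b(6) and f(17): 23
merge 23 and c(29): 52
merge a(40) and 52: 92
merge e(57) and d(68): 125
merge 92 and 125: 217
f sits 4 levels below the root, so its codeword is 4 bits.

4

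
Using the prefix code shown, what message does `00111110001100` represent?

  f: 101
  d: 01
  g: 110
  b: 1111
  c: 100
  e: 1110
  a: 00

abcdc

Read left to right; each codeword is recognised as soon as it completes (prefix code):
  00→a | 1111→b | 100→c | 01→d | 100→c
Decoded message: abcdc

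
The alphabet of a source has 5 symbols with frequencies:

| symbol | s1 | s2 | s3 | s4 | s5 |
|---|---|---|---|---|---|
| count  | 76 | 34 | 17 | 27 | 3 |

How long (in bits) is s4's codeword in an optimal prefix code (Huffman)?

3

Build the tree from the bottom:
merge s5(3) and s3(17): 20
merge 20 and s4(27): 47
merge s2(34) and 47: 81
merge s1(76) and 81: 157
s4's leaf is at depth 3, giving a 3-bit codeword.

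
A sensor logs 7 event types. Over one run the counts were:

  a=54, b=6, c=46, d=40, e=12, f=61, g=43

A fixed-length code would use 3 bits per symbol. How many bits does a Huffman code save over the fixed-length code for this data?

97

Fixed-length: 3 bits × 262 symbols = 786 bits.
Huffman merges:
b(6) + e(12) → 18
18 + d(40) → 58
g(43) + c(46) → 89
a(54) + 58 → 112
f(61) + 89 → 150
112 + 150 → 262
Huffman total = 18 + 58 + 89 + 112 + 150 + 262 = 689 bits.
Saving = 786 − 689 = 97 bits.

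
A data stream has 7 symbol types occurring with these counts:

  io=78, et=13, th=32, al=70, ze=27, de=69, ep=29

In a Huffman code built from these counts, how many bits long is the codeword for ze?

4

Repeatedly merge the two smallest:
merge et(13) and ze(27): 40
merge ep(29) and th(32): 61
merge 40 and 61: 101
merge de(69) and al(70): 139
merge io(78) and 101: 179
merge 139 and 179: 318
ze's leaf is at depth 4, giving a 4-bit codeword.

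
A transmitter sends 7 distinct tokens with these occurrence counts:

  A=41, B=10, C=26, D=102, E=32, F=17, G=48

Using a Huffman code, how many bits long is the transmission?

704

Merge the two smallest weights repeatedly:
B(10) + F(17) → 27
C(26) + 27 → 53
E(32) + A(41) → 73
G(48) + 53 → 101
73 + 101 → 174
D(102) + 174 → 276
Total encoded bits = sum of merged weights = 27 + 53 + 73 + 101 + 174 + 276 = 704.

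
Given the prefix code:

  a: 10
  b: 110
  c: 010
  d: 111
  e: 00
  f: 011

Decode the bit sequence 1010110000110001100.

Read left to right; each codeword is recognised as soon as it completes (prefix code):
  10→a | 10→a | 110→b | 00→e | 011→f | 00→e | 011→f | 00→e
Decoded message: aabefefe

aabefefe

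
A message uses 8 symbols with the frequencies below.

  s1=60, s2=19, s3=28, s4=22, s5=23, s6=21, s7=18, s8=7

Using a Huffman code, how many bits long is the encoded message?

559

Build the Huffman tree bottom-up:
s8(7) + s7(18) → 25
s2(19) + s6(21) → 40
s4(22) + s5(23) → 45
25 + s3(28) → 53
40 + 45 → 85
53 + s1(60) → 113
85 + 113 → 198
Each symbol's bit-cost is frequency × depth; summing gives 559 bits (equivalently 25 + 40 + 45 + 53 + 85 + 113 + 198).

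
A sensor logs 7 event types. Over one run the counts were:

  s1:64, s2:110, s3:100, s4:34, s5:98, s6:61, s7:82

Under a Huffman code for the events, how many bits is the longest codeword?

4

Merge the two lowest-weight nodes at each step:
s4(34) + s6(61) → 95
s1(64) + s7(82) → 146
95 + s5(98) → 193
s3(100) + s2(110) → 210
146 + 193 → 339
210 + 339 → 549
The rarest symbols sit at the bottom; the longest codeword is 4 bits.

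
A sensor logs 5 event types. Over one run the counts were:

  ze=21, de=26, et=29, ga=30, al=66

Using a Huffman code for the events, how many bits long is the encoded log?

384

Build the Huffman tree bottom-up:
combine ze(21), de(26) → 47
combine et(29), ga(30) → 59
combine 47, 59 → 106
combine al(66), 106 → 172
The encoded length is the sum of every internal node's weight: 47 + 59 + 106 + 172 = 384 bits.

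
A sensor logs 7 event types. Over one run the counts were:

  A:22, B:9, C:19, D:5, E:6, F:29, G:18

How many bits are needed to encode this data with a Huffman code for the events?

Merge the two smallest weights repeatedly:
merge D(5) and E(6): 11
merge B(9) and 11: 20
merge G(18) and C(19): 37
merge 20 and A(22): 42
merge F(29) and 37: 66
merge 42 and 66: 108
Each symbol's bit-cost is frequency × depth; summing gives 284 bits (equivalently 11 + 20 + 37 + 42 + 66 + 108).

284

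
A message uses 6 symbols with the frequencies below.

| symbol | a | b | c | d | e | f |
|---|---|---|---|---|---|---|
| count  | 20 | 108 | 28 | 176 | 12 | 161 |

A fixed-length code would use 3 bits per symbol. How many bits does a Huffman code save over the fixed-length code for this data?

421

Fixed-length: 3 bits × 505 symbols = 1515 bits.
Huffman merges:
merge e(12) and a(20): 32
merge c(28) and 32: 60
merge 60 and b(108): 168
merge f(161) and 168: 329
merge d(176) and 329: 505
Huffman total = 32 + 60 + 168 + 329 + 505 = 1094 bits.
Saving = 1515 − 1094 = 421 bits.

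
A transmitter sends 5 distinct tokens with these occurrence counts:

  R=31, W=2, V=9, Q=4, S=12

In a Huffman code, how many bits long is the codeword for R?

Huffman merges, smallest pair first:
W(2) + Q(4) → 6
6 + V(9) → 15
S(12) + 15 → 27
27 + R(31) → 58
R sits one level below the root: a 1-bit codeword.

1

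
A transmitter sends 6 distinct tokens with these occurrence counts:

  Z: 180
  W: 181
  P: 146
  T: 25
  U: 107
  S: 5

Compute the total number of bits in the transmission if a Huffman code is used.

1455

Greedily combine the two least-frequent nodes:
S(5) + T(25) → 30
30 + U(107) → 137
137 + P(146) → 283
Z(180) + W(181) → 361
283 + 361 → 644
The encoded length is the sum of every internal node's weight: 30 + 137 + 283 + 361 + 644 = 1455 bits.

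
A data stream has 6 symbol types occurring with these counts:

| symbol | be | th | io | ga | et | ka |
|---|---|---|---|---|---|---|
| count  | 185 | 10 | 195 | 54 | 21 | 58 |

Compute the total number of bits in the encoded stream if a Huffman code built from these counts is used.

Build the Huffman tree bottom-up:
combine th(10), et(21) → 31
combine 31, ga(54) → 85
combine ka(58), 85 → 143
combine 143, be(185) → 328
combine io(195), 328 → 523
Each symbol's bit-cost is frequency × depth; summing gives 1110 bits (equivalently 31 + 85 + 143 + 328 + 523).

1110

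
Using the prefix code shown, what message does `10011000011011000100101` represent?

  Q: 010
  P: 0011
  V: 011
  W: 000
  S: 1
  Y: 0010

Read left to right; each codeword is recognised as soon as it completes (prefix code):
  1→S | 0011→P | 000→W | 011→V | 011→V | 000→W | 1→S | 0010→Y | 1→S
Decoded message: SPWVVWSYS

SPWVVWSYS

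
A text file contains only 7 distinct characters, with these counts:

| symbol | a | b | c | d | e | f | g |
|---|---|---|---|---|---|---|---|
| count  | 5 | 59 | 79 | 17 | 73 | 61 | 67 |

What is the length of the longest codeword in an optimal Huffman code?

Merge the two lowest-weight nodes at each step:
a(5) + d(17) → 22
22 + b(59) → 81
f(61) + g(67) → 128
e(73) + c(79) → 152
81 + 128 → 209
152 + 209 → 361
The rarest symbols sit at the bottom; the longest codeword is 4 bits.

4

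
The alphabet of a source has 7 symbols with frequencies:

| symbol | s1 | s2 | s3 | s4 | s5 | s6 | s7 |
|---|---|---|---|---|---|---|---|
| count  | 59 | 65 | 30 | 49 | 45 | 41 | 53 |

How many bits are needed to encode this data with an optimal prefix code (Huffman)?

Greedily combine the two least-frequent nodes:
merge s3(30) and s6(41): 71
merge s5(45) and s4(49): 94
merge s7(53) and s1(59): 112
merge s2(65) and 71: 136
merge 94 and 112: 206
merge 136 and 206: 342
Each symbol's bit-cost is frequency × depth; summing gives 961 bits (equivalently 71 + 94 + 112 + 136 + 206 + 342).

961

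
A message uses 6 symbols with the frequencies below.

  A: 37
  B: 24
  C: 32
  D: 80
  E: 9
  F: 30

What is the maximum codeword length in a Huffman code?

4

Merge the two lowest-weight nodes at each step:
merge E(9) and B(24): 33
merge F(30) and C(32): 62
merge 33 and A(37): 70
merge 62 and 70: 132
merge D(80) and 132: 212
Maximum depth reached is 4.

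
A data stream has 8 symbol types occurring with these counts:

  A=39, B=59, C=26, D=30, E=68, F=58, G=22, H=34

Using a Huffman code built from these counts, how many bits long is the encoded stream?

988

Build the Huffman tree bottom-up:
G(22) + C(26) → 48
D(30) + H(34) → 64
A(39) + 48 → 87
F(58) + B(59) → 117
64 + E(68) → 132
87 + 117 → 204
132 + 204 → 336
Total encoded bits = sum of merged weights = 48 + 64 + 87 + 117 + 132 + 204 + 336 = 988.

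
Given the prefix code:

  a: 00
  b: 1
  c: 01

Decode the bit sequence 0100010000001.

cacaaab

Read left to right; each codeword is recognised as soon as it completes (prefix code):
  01→c | 00→a | 01→c | 00→a | 00→a | 00→a | 1→b
Decoded message: cacaaab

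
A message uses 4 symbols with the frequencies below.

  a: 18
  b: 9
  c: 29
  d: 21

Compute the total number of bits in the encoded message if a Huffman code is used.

Greedily combine the two least-frequent nodes:
combine b(9), a(18) → 27
combine d(21), 27 → 48
combine c(29), 48 → 77
Total encoded bits = sum of merged weights = 27 + 48 + 77 = 152.

152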